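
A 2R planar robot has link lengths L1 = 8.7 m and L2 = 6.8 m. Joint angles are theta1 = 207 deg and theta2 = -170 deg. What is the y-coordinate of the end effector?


Convert angles to radians: theta1 = 3.6128, theta2 = -2.9671
y = L1*sin(theta1) + L2*sin(theta1+theta2)
y = -3.9497 + 4.0923
y = 0.1426


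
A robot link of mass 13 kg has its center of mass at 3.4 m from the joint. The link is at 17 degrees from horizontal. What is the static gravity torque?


tau = m*g*L*cos(angle)
= 13 * 9.81 * 3.4 * cos(17 deg)
= 13 * 9.81 * 3.4 * 0.9563
= 414.6557 Nm


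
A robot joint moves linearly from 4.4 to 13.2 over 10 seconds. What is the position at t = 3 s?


s = t/T = 3/10 = 0.3
p(t) = p0 + (pf-p0)*s
= 4.4 + (13.2 - 4.4) * 0.3
= 7.04


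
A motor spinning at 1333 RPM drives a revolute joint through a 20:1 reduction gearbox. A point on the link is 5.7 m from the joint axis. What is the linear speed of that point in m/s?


omega_motor = 1333 * 2*pi/60 = 139.5914 rad/s
omega_joint = omega_motor / 20 = 6.9796 rad/s
v = omega_joint * r = 6.9796 * 5.7
= 39.7836 m/s


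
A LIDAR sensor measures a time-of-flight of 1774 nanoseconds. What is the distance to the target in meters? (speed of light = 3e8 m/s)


tof = 1774 ns = 1.774e-06 s
dist = c * tof / 2
= 3e8 * 1.774e-06 / 2
= 266.1 m


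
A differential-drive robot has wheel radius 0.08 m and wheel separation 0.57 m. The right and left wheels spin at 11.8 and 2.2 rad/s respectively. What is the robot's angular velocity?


vR = r*wR = 0.08*11.8 = 0.944 m/s
vL = r*wL = 0.08*2.2 = 0.176 m/s
v = (vR+vL)/2 = 0.56 m/s
omega = (vR-vL)/L = 1.3474 rad/s
angular velocity = 1.3474 rad/s


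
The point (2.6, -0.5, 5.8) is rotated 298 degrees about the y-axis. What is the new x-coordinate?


Rotation about y-axis: x' = x*cos(theta) + z*sin(theta)
= 2.6 * 0.4695 + 5.8 * -0.8829
= -3.9005


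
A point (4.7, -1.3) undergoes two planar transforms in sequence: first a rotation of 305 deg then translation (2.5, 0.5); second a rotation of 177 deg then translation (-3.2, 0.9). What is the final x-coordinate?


After transform 1:
x1 = cos(305)*4.7 - sin(305)*-1.3 + 2.5 = 4.1309
y1 = sin(305)*4.7 + cos(305)*-1.3 + 0.5 = -4.0957
After transform 2:
x2 = cos(177)*4.1309 - sin(177)*-4.0957 + -3.2
= -7.1109


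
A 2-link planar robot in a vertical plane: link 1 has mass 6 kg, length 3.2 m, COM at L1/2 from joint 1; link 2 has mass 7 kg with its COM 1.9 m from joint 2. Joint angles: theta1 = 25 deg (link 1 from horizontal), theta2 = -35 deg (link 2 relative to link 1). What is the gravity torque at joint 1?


Horizontal distance from joint 1 to link-1 COM:
  x_c1 = (L1/2)*cos(t1) = 1.6 * 0.9063 = 1.4501 m
Horizontal distance from joint 1 to link-2 COM:
  x_c2 = L1*cos(t1) + Lc2*cos(t1+t2)
       = 3.2*0.9063 + 1.9*0.9848 = 4.7713 m
tau1 = m1*g*x_c1 + m2*g*x_c2
     = 6*9.81*1.4501 + 7*9.81*4.7713
     = 85.3524 + 327.6465
     = 412.999 Nm


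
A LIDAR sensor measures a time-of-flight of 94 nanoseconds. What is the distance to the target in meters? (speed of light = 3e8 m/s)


tof = 94 ns = 9.4e-08 s
dist = c * tof / 2
= 3e8 * 9.4e-08 / 2
= 14.1 m


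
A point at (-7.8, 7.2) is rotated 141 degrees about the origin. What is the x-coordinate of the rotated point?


x' = x*cos(theta) - y*sin(theta)
cos(141 deg) = -0.7771, sin(141 deg) = 0.6293
x' = -7.8 * -0.7771 - 7.2 * 0.6293
= 6.0617 - 4.5311
= 1.5306


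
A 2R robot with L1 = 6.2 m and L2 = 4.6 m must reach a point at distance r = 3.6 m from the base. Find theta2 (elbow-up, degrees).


cos(theta2) = (r^2 - L1^2 - L2^2) / (2*L1*L2)
cos(theta2) = (12.96 - 38.44 - 21.16) / 57.04
cos(theta2) = -0.817672
theta2 = 144.8524 degrees


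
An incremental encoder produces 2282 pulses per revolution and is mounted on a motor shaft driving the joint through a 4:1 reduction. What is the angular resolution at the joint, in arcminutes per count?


counts per rev = 2282
effective counts at joint = 2282 * 4 = 9128
resolution = 360*60 / 9128
= 2.3663 arcmin/count


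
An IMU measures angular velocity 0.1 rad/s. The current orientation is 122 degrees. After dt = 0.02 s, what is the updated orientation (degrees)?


delta_theta = w * dt = 0.1 * 0.02 = 0.002 rad
= 0.1146 deg
theta_new = 122 + 0.1146 = 122.1146 deg


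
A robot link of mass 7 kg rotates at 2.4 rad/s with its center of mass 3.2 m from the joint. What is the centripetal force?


F = m * omega^2 * r
= 7 * 2.4^2 * 3.2
= 7 * 5.76 * 3.2
= 129.024 N


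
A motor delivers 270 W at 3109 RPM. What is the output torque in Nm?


omega = 3109 * 2*pi/60 = 325.5737 rad/s
tau = P / omega = 270 / 325.5737
= 0.8293 Nm


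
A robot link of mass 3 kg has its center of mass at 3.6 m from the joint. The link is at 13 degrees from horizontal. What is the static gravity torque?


tau = m*g*L*cos(angle)
= 3 * 9.81 * 3.6 * cos(13 deg)
= 3 * 9.81 * 3.6 * 0.9744
= 103.2326 Nm


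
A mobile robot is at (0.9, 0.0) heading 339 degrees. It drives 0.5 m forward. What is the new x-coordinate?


x_new = x0 + d*cos(theta)
= 0.9 + 0.5*cos(339)
= 0.9 + 0.4668
= 1.3668


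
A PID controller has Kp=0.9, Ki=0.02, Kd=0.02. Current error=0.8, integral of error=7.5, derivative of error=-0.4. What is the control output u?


u = Kp*e + Ki*int(e) + Kd*de/dt
= 0.9*0.8 + 0.02*7.5 + 0.02*(-0.4)
= 0.72 + 0.15 + -0.008
= 0.862


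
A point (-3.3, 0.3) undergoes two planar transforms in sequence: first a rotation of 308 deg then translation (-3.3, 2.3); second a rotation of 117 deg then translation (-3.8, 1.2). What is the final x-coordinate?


After transform 1:
x1 = cos(308)*-3.3 - sin(308)*0.3 + -3.3 = -5.0953
y1 = sin(308)*-3.3 + cos(308)*0.3 + 2.3 = 5.0851
After transform 2:
x2 = cos(117)*-5.0953 - sin(117)*5.0851 + -3.8
= -6.0177


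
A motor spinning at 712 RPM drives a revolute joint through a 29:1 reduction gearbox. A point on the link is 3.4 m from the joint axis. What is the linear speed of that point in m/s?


omega_motor = 712 * 2*pi/60 = 74.5605 rad/s
omega_joint = omega_motor / 29 = 2.5711 rad/s
v = omega_joint * r = 2.5711 * 3.4
= 8.7416 m/s


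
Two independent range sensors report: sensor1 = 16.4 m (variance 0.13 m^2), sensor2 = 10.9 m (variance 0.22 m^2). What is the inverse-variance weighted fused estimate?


w1 = (1/var1) / (1/var1 + 1/var2)
   = 7.6923 / (7.6923 + 4.5455) = 0.6286
w2 = 1 - w1 = 0.3714
fused = w1*s1 + w2*s2 = 10.3086 + 4.0486
= 14.3571 m


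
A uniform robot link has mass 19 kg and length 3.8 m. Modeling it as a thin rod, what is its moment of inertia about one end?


I = (1/3) * m * L^2
= (1/3) * 19 * 3.8^2
= 0.333333 * 19 * 14.44
= 91.4533 kg*m^2


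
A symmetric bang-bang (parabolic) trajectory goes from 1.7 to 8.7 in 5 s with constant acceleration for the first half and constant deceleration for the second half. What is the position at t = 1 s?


Symmetric rest-to-rest: each phase covers (pf-p0)/2 in time T/2. 0.5*a*(T/2)^2 = (pf-p0)/2 => a = 4*(pf-p0)/T^2
a = 4*(8.7-1.7)/5^2 = 1.12
t = 1 is in the acceleration phase (t <= T/2).
p = p0 + 0.5*a*t^2 = 1.7 + 0.5*1.12*1^2
= 2.26


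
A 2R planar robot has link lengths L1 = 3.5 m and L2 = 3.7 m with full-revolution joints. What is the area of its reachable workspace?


r_max = L1 + L2 = 7.2 m
r_min = |L1 - L2| = 0.2 m
Area = pi*(r_max^2 - r_min^2)
= pi*(51.84 - 0.04)
= pi * 51.8
= 162.7345 m^2


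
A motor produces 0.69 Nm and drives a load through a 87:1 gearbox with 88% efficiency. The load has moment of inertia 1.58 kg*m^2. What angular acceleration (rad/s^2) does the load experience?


tau_out = tau_motor * N * eta
= 0.69 * 87 * 0.88 = 52.8264 Nm
alpha = tau_out / I = 52.8264 / 1.58
= 33.4344 rad/s^2


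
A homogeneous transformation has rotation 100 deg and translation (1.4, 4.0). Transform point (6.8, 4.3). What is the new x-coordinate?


x' = cos(theta)*px - sin(theta)*py + tx
= -0.1736*6.8 - 0.9848*4.3 + 1.4
= -4.0155


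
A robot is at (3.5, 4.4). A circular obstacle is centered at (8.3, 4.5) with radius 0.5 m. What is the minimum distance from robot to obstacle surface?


center_dist = sqrt((3.5-8.3)^2 + (4.4-4.5)^2)
= sqrt(23.04 + 0.01)
= 4.801
min_dist = center_dist - radius = 4.801 - 0.5 = 4.301 m


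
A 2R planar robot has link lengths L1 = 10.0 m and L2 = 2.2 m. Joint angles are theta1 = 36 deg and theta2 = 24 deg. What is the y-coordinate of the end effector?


Convert angles to radians: theta1 = 0.6283, theta2 = 0.4189
y = L1*sin(theta1) + L2*sin(theta1+theta2)
y = 5.8779 + 1.9053
y = 7.7831


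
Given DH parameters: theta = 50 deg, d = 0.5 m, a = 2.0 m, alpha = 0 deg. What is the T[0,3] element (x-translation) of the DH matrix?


T[0,3] = a * cos(theta)
= 2.0 * cos(50 deg)
= 2.0 * 0.6428
= 1.2856


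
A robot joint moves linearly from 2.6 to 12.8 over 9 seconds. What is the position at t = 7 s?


s = t/T = 7/9 = 0.7778
p(t) = p0 + (pf-p0)*s
= 2.6 + (12.8 - 2.6) * 0.7778
= 10.5333


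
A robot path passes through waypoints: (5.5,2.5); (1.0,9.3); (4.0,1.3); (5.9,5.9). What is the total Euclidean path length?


Segment lengths:
  seg1 = sqrt((-4.5)^2 + (6.8)^2) = 8.1541
  seg2 = sqrt((3.0)^2 + (-8.0)^2) = 8.544
  seg3 = sqrt((1.9)^2 + (4.6)^2) = 4.9769
Total = 21.6751


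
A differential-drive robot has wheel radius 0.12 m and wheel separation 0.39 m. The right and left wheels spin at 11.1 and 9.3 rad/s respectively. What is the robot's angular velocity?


vR = r*wR = 0.12*11.1 = 1.332 m/s
vL = r*wL = 0.12*9.3 = 1.116 m/s
v = (vR+vL)/2 = 1.224 m/s
omega = (vR-vL)/L = 0.5538 rad/s
angular velocity = 0.5538 rad/s


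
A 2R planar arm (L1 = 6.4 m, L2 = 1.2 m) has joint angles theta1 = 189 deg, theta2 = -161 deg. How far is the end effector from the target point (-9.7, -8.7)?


End effector via forward kinematics:
x = L1*cos(t1) + L2*cos(t1+t2) = -5.2617
y = L1*sin(t1) + L2*sin(t1+t2) = -0.4378
Distance to target:
d = sqrt((-9.7 - -5.2617)^2 + (-8.7 - -0.4378)^2)
= sqrt(19.6988 + 68.2637)
= 9.3788 m


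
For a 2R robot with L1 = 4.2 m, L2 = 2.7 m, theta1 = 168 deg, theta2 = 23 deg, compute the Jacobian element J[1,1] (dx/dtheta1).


J[1,1] = -L1*sin(t1) - L2*sin(t1+t2)
= -4.2*sin(168) - 2.7*sin(191)
= -0.358


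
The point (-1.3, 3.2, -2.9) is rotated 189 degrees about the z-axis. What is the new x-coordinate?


Rotation about z-axis: x' = x*cos(theta) - y*sin(theta)
= -1.3 * -0.9877 - 3.2 * -0.1564
= 1.7846


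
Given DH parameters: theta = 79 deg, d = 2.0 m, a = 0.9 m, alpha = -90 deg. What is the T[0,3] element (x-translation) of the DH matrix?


T[0,3] = a * cos(theta)
= 0.9 * cos(79 deg)
= 0.9 * 0.1908
= 0.1717


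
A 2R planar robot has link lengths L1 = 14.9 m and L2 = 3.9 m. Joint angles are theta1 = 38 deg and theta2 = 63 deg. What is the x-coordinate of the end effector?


Convert angles to radians: theta1 = 0.6632, theta2 = 1.0996
x = L1*cos(theta1) + L2*cos(theta1+theta2)
x = 11.7414 + -0.7442
x = 10.9972


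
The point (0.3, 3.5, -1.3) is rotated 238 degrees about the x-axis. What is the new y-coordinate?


Rotation about x-axis: y' = y*cos(theta) - z*sin(theta)
= 3.5 * -0.5299 - -1.3 * -0.848
= -2.9572


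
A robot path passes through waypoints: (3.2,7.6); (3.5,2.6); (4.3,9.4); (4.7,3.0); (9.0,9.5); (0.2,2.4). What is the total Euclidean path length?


Segment lengths:
  seg1 = sqrt((0.3)^2 + (-5.0)^2) = 5.009
  seg2 = sqrt((0.8)^2 + (6.8)^2) = 6.8469
  seg3 = sqrt((0.4)^2 + (-6.4)^2) = 6.4125
  seg4 = sqrt((4.3)^2 + (6.5)^2) = 7.7936
  seg5 = sqrt((-8.8)^2 + (-7.1)^2) = 11.3071
Total = 37.369


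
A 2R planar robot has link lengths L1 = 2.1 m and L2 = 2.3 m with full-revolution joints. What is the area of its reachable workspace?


r_max = L1 + L2 = 4.4 m
r_min = |L1 - L2| = 0.2 m
Area = pi*(r_max^2 - r_min^2)
= pi*(19.36 - 0.04)
= pi * 19.32
= 60.6956 m^2


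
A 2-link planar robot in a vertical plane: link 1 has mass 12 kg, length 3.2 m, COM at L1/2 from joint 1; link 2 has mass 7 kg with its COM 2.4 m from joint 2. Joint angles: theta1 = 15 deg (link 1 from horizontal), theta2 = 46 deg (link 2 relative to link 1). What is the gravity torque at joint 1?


Horizontal distance from joint 1 to link-1 COM:
  x_c1 = (L1/2)*cos(t1) = 1.6 * 0.9659 = 1.5455 m
Horizontal distance from joint 1 to link-2 COM:
  x_c2 = L1*cos(t1) + Lc2*cos(t1+t2)
       = 3.2*0.9659 + 2.4*0.4848 = 4.2545 m
tau1 = m1*g*x_c1 + m2*g*x_c2
     = 12*9.81*1.5455 + 7*9.81*4.2545
     = 181.9341 + 292.1569
     = 474.091 Nm


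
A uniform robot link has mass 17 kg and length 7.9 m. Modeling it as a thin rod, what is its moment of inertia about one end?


I = (1/3) * m * L^2
= (1/3) * 17 * 7.9^2
= 0.333333 * 17 * 62.41
= 353.6567 kg*m^2


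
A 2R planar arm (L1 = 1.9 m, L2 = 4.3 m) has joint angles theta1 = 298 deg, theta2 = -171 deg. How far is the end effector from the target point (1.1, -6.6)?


End effector via forward kinematics:
x = L1*cos(t1) + L2*cos(t1+t2) = -1.6958
y = L1*sin(t1) + L2*sin(t1+t2) = 1.7565
Distance to target:
d = sqrt((1.1 - -1.6958)^2 + (-6.6 - 1.7565)^2)
= sqrt(7.8165 + 69.8316)
= 8.8118 m


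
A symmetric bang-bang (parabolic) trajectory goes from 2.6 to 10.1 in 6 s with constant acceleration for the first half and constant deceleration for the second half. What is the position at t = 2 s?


Symmetric rest-to-rest: each phase covers (pf-p0)/2 in time T/2. 0.5*a*(T/2)^2 = (pf-p0)/2 => a = 4*(pf-p0)/T^2
a = 4*(10.1-2.6)/6^2 = 0.8333
t = 2 is in the acceleration phase (t <= T/2).
p = p0 + 0.5*a*t^2 = 2.6 + 0.5*0.8333*2^2
= 4.2667


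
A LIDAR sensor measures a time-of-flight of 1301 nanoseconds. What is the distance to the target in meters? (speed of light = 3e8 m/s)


tof = 1301 ns = 1.301e-06 s
dist = c * tof / 2
= 3e8 * 1.301e-06 / 2
= 195.15 m


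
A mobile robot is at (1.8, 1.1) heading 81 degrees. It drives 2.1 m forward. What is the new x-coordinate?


x_new = x0 + d*cos(theta)
= 1.8 + 2.1*cos(81)
= 1.8 + 0.3285
= 2.1285


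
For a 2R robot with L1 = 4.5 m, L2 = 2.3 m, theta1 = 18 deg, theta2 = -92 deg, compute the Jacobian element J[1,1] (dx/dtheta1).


J[1,1] = -L1*sin(t1) - L2*sin(t1+t2)
= -4.5*sin(18) - 2.3*sin(-74)
= 0.8203


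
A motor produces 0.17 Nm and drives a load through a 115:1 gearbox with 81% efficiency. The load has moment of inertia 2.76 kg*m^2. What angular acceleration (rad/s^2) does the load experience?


tau_out = tau_motor * N * eta
= 0.17 * 115 * 0.81 = 15.8355 Nm
alpha = tau_out / I = 15.8355 / 2.76
= 5.7375 rad/s^2


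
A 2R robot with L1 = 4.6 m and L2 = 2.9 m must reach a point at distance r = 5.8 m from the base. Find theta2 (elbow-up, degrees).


cos(theta2) = (r^2 - L1^2 - L2^2) / (2*L1*L2)
cos(theta2) = (33.64 - 21.16 - 8.41) / 26.68
cos(theta2) = 0.152549
theta2 = 81.2253 degrees


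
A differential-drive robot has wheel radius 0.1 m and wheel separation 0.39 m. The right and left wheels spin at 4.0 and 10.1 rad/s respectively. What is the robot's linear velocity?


vR = r*wR = 0.1*4.0 = 0.4 m/s
vL = r*wL = 0.1*10.1 = 1.01 m/s
v = (vR+vL)/2 = 0.705 m/s
omega = (vR-vL)/L = -1.5641 rad/s
linear velocity = 0.705 m/s


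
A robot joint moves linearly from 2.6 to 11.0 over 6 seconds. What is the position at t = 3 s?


s = t/T = 3/6 = 0.5
p(t) = p0 + (pf-p0)*s
= 2.6 + (11.0 - 2.6) * 0.5
= 6.8


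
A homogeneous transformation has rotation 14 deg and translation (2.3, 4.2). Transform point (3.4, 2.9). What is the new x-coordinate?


x' = cos(theta)*px - sin(theta)*py + tx
= 0.9703*3.4 - 0.2419*2.9 + 2.3
= 4.8974


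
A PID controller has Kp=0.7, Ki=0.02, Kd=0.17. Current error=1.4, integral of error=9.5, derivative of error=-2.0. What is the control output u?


u = Kp*e + Ki*int(e) + Kd*de/dt
= 0.7*1.4 + 0.02*9.5 + 0.17*(-2.0)
= 0.98 + 0.19 + -0.34
= 0.83


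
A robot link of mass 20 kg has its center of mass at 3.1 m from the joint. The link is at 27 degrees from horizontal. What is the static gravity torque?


tau = m*g*L*cos(angle)
= 20 * 9.81 * 3.1 * cos(27 deg)
= 20 * 9.81 * 3.1 * 0.891
= 541.928 Nm


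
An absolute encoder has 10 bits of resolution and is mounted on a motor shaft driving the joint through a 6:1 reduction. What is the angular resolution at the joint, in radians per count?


counts = 2^10 = 1024
effective counts at joint = 1024 * 6 = 6144
resolution = 2*pi / 6144
= 0.001 rad/count


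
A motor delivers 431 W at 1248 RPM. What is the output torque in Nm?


omega = 1248 * 2*pi/60 = 130.6903 rad/s
tau = P / omega = 431 / 130.6903
= 3.2979 Nm


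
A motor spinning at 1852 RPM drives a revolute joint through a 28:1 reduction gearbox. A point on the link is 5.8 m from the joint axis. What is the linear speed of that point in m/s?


omega_motor = 1852 * 2*pi/60 = 193.941 rad/s
omega_joint = omega_motor / 28 = 6.9265 rad/s
v = omega_joint * r = 6.9265 * 5.8
= 40.1735 m/s


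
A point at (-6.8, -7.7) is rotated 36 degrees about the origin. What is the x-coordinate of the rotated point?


x' = x*cos(theta) - y*sin(theta)
cos(36 deg) = 0.809, sin(36 deg) = 0.5878
x' = -6.8 * 0.809 - -7.7 * 0.5878
= -5.5013 - -4.5259
= -0.9754


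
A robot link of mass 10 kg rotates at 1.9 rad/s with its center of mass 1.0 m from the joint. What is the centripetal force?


F = m * omega^2 * r
= 10 * 1.9^2 * 1.0
= 10 * 3.61 * 1.0
= 36.1 N


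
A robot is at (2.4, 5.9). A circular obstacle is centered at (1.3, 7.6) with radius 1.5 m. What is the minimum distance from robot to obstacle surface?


center_dist = sqrt((2.4-1.3)^2 + (5.9-7.6)^2)
= sqrt(1.21 + 2.89)
= 2.0248
min_dist = center_dist - radius = 2.0248 - 1.5 = 0.5248 m


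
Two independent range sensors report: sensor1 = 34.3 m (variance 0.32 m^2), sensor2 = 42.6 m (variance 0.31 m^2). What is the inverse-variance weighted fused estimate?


w1 = (1/var1) / (1/var1 + 1/var2)
   = 3.125 / (3.125 + 3.2258) = 0.4921
w2 = 1 - w1 = 0.5079
fused = w1*s1 + w2*s2 = 16.8778 + 21.6381
= 38.5159 m


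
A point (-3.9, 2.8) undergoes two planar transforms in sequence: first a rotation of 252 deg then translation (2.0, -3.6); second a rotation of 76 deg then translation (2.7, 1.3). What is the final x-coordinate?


After transform 1:
x1 = cos(252)*-3.9 - sin(252)*2.8 + 2.0 = 5.8681
y1 = sin(252)*-3.9 + cos(252)*2.8 + -3.6 = -0.7561
After transform 2:
x2 = cos(76)*5.8681 - sin(76)*-0.7561 + 2.7
= 4.8533


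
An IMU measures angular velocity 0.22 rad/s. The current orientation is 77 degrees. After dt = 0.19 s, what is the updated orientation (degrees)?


delta_theta = w * dt = 0.22 * 0.19 = 0.0418 rad
= 2.395 deg
theta_new = 77 + 2.395 = 79.395 deg


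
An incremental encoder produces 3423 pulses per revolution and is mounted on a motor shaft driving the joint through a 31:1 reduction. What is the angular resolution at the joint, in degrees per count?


counts per rev = 3423
effective counts at joint = 3423 * 31 = 106113
resolution = 360 / 106113
= 0.0034 deg/count


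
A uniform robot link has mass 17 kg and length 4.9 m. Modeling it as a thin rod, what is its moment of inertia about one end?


I = (1/3) * m * L^2
= (1/3) * 17 * 4.9^2
= 0.333333 * 17 * 24.01
= 136.0567 kg*m^2


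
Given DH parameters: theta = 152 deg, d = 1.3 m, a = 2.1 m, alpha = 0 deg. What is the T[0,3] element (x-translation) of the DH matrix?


T[0,3] = a * cos(theta)
= 2.1 * cos(152 deg)
= 2.1 * -0.8829
= -1.8542


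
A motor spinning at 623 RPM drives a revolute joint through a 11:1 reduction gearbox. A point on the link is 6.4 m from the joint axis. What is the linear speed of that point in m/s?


omega_motor = 623 * 2*pi/60 = 65.2404 rad/s
omega_joint = omega_motor / 11 = 5.9309 rad/s
v = omega_joint * r = 5.9309 * 6.4
= 37.9581 m/s


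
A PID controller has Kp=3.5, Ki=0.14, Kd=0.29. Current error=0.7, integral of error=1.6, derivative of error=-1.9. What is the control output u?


u = Kp*e + Ki*int(e) + Kd*de/dt
= 3.5*0.7 + 0.14*1.6 + 0.29*(-1.9)
= 2.45 + 0.224 + -0.551
= 2.123


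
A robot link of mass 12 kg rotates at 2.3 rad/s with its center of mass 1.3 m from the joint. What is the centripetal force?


F = m * omega^2 * r
= 12 * 2.3^2 * 1.3
= 12 * 5.29 * 1.3
= 82.524 N


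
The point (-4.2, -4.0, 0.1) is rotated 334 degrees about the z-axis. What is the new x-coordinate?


Rotation about z-axis: x' = x*cos(theta) - y*sin(theta)
= -4.2 * 0.8988 - -4.0 * -0.4384
= -5.5284


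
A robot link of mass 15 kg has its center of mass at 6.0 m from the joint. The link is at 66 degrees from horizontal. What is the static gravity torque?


tau = m*g*L*cos(angle)
= 15 * 9.81 * 6.0 * cos(66 deg)
= 15 * 9.81 * 6.0 * 0.4067
= 359.1078 Nm


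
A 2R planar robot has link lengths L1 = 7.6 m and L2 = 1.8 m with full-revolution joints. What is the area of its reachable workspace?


r_max = L1 + L2 = 9.4 m
r_min = |L1 - L2| = 5.8 m
Area = pi*(r_max^2 - r_min^2)
= pi*(88.36 - 33.64)
= pi * 54.72
= 171.908 m^2


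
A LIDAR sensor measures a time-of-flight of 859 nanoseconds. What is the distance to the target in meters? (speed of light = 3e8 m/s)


tof = 859 ns = 8.59e-07 s
dist = c * tof / 2
= 3e8 * 8.59e-07 / 2
= 128.85 m


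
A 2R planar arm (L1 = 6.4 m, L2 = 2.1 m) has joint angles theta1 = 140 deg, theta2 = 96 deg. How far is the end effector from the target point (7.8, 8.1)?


End effector via forward kinematics:
x = L1*cos(t1) + L2*cos(t1+t2) = -6.077
y = L1*sin(t1) + L2*sin(t1+t2) = 2.3729
Distance to target:
d = sqrt((7.8 - -6.077)^2 + (8.1 - 2.3729)^2)
= sqrt(192.5708 + 32.8001)
= 15.0124 m


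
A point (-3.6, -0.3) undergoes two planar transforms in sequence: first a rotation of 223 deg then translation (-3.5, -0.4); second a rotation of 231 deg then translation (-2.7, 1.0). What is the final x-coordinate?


After transform 1:
x1 = cos(223)*-3.6 - sin(223)*-0.3 + -3.5 = -1.0717
y1 = sin(223)*-3.6 + cos(223)*-0.3 + -0.4 = 2.2746
After transform 2:
x2 = cos(231)*-1.0717 - sin(231)*2.2746 + -2.7
= -0.2578


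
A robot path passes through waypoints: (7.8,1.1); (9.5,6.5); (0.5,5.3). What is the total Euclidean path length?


Segment lengths:
  seg1 = sqrt((1.7)^2 + (5.4)^2) = 5.6613
  seg2 = sqrt((-9.0)^2 + (-1.2)^2) = 9.0796
Total = 14.7409


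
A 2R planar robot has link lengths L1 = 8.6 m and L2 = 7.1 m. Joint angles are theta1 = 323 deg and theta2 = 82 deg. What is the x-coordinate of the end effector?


Convert angles to radians: theta1 = 5.6374, theta2 = 1.4312
x = L1*cos(theta1) + L2*cos(theta1+theta2)
x = 6.8683 + 5.0205
x = 11.8887


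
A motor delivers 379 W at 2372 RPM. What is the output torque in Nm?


omega = 2372 * 2*pi/60 = 248.3953 rad/s
tau = P / omega = 379 / 248.3953
= 1.5258 Nm


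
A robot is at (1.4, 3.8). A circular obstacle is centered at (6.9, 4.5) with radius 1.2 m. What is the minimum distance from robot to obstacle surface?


center_dist = sqrt((1.4-6.9)^2 + (3.8-4.5)^2)
= sqrt(30.25 + 0.49)
= 5.5444
min_dist = center_dist - radius = 5.5444 - 1.2 = 4.3444 m


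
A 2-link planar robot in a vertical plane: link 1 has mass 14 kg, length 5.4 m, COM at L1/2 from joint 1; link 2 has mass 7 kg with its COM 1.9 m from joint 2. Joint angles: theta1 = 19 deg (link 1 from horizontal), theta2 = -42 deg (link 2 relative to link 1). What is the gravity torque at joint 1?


Horizontal distance from joint 1 to link-1 COM:
  x_c1 = (L1/2)*cos(t1) = 2.7 * 0.9455 = 2.5529 m
Horizontal distance from joint 1 to link-2 COM:
  x_c2 = L1*cos(t1) + Lc2*cos(t1+t2)
       = 5.4*0.9455 + 1.9*0.9205 = 6.8548 m
tau1 = m1*g*x_c1 + m2*g*x_c2
     = 14*9.81*2.5529 + 7*9.81*6.8548
     = 350.6153 + 470.7163
     = 821.3316 Nm


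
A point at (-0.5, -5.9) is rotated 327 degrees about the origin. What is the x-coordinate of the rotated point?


x' = x*cos(theta) - y*sin(theta)
cos(327 deg) = 0.8387, sin(327 deg) = -0.5446
x' = -0.5 * 0.8387 - -5.9 * -0.5446
= -0.4193 - 3.2134
= -3.6327


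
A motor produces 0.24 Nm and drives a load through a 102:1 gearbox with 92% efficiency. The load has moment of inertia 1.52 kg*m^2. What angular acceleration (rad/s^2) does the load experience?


tau_out = tau_motor * N * eta
= 0.24 * 102 * 0.92 = 22.5216 Nm
alpha = tau_out / I = 22.5216 / 1.52
= 14.8168 rad/s^2


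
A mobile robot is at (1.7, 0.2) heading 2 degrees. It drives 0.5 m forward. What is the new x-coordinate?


x_new = x0 + d*cos(theta)
= 1.7 + 0.5*cos(2)
= 1.7 + 0.4997
= 2.1997


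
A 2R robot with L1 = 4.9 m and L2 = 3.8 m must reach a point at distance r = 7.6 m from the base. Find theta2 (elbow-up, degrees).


cos(theta2) = (r^2 - L1^2 - L2^2) / (2*L1*L2)
cos(theta2) = (57.76 - 24.01 - 14.44) / 37.24
cos(theta2) = 0.518528
theta2 = 58.7664 degrees


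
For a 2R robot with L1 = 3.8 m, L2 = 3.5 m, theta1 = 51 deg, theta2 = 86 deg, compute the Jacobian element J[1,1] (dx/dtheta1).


J[1,1] = -L1*sin(t1) - L2*sin(t1+t2)
= -3.8*sin(51) - 3.5*sin(137)
= -5.3401


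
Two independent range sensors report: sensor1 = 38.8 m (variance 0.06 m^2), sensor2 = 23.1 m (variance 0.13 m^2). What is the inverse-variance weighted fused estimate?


w1 = (1/var1) / (1/var1 + 1/var2)
   = 16.6667 / (16.6667 + 7.6923) = 0.6842
w2 = 1 - w1 = 0.3158
fused = w1*s1 + w2*s2 = 26.5474 + 7.2947
= 33.8421 m


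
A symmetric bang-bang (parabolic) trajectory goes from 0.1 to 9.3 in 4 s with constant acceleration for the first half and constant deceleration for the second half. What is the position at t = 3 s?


Symmetric rest-to-rest: each phase covers (pf-p0)/2 in time T/2. 0.5*a*(T/2)^2 = (pf-p0)/2 => a = 4*(pf-p0)/T^2
a = 4*(9.3-0.1)/4^2 = 2.3
t = 3 is in the deceleration phase (t > T/2).
p = pf - 0.5*a*(T-t)^2 = 9.3 - 0.5*2.3*1^2
= 8.15


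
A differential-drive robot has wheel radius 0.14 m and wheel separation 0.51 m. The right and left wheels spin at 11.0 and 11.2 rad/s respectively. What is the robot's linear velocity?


vR = r*wR = 0.14*11.0 = 1.54 m/s
vL = r*wL = 0.14*11.2 = 1.568 m/s
v = (vR+vL)/2 = 1.554 m/s
omega = (vR-vL)/L = -0.0549 rad/s
linear velocity = 1.554 m/s


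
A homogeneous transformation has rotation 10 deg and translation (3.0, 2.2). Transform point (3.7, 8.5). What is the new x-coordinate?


x' = cos(theta)*px - sin(theta)*py + tx
= 0.9848*3.7 - 0.1736*8.5 + 3.0
= 5.1678


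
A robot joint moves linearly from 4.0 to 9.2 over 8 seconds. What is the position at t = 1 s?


s = t/T = 1/8 = 0.125
p(t) = p0 + (pf-p0)*s
= 4.0 + (9.2 - 4.0) * 0.125
= 4.65


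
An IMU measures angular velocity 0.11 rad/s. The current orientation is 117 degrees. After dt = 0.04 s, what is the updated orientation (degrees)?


delta_theta = w * dt = 0.11 * 0.04 = 0.0044 rad
= 0.2521 deg
theta_new = 117 + 0.2521 = 117.2521 deg


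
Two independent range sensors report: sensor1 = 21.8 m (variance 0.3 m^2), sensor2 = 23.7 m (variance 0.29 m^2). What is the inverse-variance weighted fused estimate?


w1 = (1/var1) / (1/var1 + 1/var2)
   = 3.3333 / (3.3333 + 3.4483) = 0.4915
w2 = 1 - w1 = 0.5085
fused = w1*s1 + w2*s2 = 10.7153 + 12.0508
= 22.7661 m


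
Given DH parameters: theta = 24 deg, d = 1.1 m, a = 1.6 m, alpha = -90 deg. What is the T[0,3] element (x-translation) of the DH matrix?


T[0,3] = a * cos(theta)
= 1.6 * cos(24 deg)
= 1.6 * 0.9135
= 1.4617


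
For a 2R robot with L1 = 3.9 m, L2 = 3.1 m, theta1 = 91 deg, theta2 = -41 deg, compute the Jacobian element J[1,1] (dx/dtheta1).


J[1,1] = -L1*sin(t1) - L2*sin(t1+t2)
= -3.9*sin(91) - 3.1*sin(50)
= -6.2741


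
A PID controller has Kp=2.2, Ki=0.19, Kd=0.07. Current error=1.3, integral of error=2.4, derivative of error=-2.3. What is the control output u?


u = Kp*e + Ki*int(e) + Kd*de/dt
= 2.2*1.3 + 0.19*2.4 + 0.07*(-2.3)
= 2.86 + 0.456 + -0.161
= 3.155


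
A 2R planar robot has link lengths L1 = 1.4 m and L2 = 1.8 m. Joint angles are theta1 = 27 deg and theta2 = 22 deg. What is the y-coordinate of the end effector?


Convert angles to radians: theta1 = 0.4712, theta2 = 0.384
y = L1*sin(theta1) + L2*sin(theta1+theta2)
y = 0.6356 + 1.3585
y = 1.9941


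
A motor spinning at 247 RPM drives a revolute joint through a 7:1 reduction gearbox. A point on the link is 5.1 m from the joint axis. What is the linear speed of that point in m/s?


omega_motor = 247 * 2*pi/60 = 25.8658 rad/s
omega_joint = omega_motor / 7 = 3.6951 rad/s
v = omega_joint * r = 3.6951 * 5.1
= 18.8451 m/s


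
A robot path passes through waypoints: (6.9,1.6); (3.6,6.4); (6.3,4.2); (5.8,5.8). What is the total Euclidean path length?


Segment lengths:
  seg1 = sqrt((-3.3)^2 + (4.8)^2) = 5.8249
  seg2 = sqrt((2.7)^2 + (-2.2)^2) = 3.4828
  seg3 = sqrt((-0.5)^2 + (1.6)^2) = 1.6763
Total = 10.9841


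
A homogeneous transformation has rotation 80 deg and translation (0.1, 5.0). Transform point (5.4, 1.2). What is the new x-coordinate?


x' = cos(theta)*px - sin(theta)*py + tx
= 0.1736*5.4 - 0.9848*1.2 + 0.1
= -0.1441


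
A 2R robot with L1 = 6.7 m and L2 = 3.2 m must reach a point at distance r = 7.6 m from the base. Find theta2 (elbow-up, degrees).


cos(theta2) = (r^2 - L1^2 - L2^2) / (2*L1*L2)
cos(theta2) = (57.76 - 44.89 - 10.24) / 42.88
cos(theta2) = 0.061334
theta2 = 86.4836 degrees


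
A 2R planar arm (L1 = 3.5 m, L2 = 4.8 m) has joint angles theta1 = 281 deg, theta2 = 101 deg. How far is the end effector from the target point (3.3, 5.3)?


End effector via forward kinematics:
x = L1*cos(t1) + L2*cos(t1+t2) = 5.1183
y = L1*sin(t1) + L2*sin(t1+t2) = -1.6376
Distance to target:
d = sqrt((3.3 - 5.1183)^2 + (5.3 - -1.6376)^2)
= sqrt(3.3063 + 48.1301)
= 7.1719 m


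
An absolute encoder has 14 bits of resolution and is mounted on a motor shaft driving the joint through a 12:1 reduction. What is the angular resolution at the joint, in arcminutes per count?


counts = 2^14 = 16384
effective counts at joint = 16384 * 12 = 196608
resolution = 360*60 / 196608
= 0.1099 arcmin/count


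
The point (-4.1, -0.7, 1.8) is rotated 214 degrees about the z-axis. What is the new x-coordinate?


Rotation about z-axis: x' = x*cos(theta) - y*sin(theta)
= -4.1 * -0.829 - -0.7 * -0.5592
= 3.0076


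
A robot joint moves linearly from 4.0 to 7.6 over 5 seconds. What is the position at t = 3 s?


s = t/T = 3/5 = 0.6
p(t) = p0 + (pf-p0)*s
= 4.0 + (7.6 - 4.0) * 0.6
= 6.16


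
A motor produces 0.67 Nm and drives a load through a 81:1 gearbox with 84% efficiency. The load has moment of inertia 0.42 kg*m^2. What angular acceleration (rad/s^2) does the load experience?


tau_out = tau_motor * N * eta
= 0.67 * 81 * 0.84 = 45.5868 Nm
alpha = tau_out / I = 45.5868 / 0.42
= 108.54 rad/s^2


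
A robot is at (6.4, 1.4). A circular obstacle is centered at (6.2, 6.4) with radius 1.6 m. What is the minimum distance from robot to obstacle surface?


center_dist = sqrt((6.4-6.2)^2 + (1.4-6.4)^2)
= sqrt(0.04 + 25.0)
= 5.004
min_dist = center_dist - radius = 5.004 - 1.6 = 3.404 m


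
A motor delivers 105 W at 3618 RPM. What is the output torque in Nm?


omega = 3618 * 2*pi/60 = 378.8761 rad/s
tau = P / omega = 105 / 378.8761
= 0.2771 Nm


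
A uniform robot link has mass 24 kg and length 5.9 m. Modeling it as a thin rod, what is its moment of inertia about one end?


I = (1/3) * m * L^2
= (1/3) * 24 * 5.9^2
= 0.333333 * 24 * 34.81
= 278.48 kg*m^2


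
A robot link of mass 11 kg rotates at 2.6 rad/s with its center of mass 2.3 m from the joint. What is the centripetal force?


F = m * omega^2 * r
= 11 * 2.6^2 * 2.3
= 11 * 6.76 * 2.3
= 171.028 N


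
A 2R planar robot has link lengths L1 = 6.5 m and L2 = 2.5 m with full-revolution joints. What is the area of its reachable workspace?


r_max = L1 + L2 = 9.0 m
r_min = |L1 - L2| = 4.0 m
Area = pi*(r_max^2 - r_min^2)
= pi*(81.0 - 16.0)
= pi * 65.0
= 204.2035 m^2


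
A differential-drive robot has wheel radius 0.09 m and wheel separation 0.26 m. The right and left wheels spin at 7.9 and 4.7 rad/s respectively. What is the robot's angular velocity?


vR = r*wR = 0.09*7.9 = 0.711 m/s
vL = r*wL = 0.09*4.7 = 0.423 m/s
v = (vR+vL)/2 = 0.567 m/s
omega = (vR-vL)/L = 1.1077 rad/s
angular velocity = 1.1077 rad/s


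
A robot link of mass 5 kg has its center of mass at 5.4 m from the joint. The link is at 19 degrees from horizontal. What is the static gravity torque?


tau = m*g*L*cos(angle)
= 5 * 9.81 * 5.4 * cos(19 deg)
= 5 * 9.81 * 5.4 * 0.9455
= 250.4395 Nm


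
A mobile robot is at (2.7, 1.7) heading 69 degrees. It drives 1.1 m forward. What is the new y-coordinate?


y_new = y0 + d*sin(theta)
= 1.7 + 1.1*sin(69)
= 1.7 + 1.0269
= 2.7269


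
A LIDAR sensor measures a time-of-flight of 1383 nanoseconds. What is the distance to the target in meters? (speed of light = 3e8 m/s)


tof = 1383 ns = 1.383e-06 s
dist = c * tof / 2
= 3e8 * 1.383e-06 / 2
= 207.45 m


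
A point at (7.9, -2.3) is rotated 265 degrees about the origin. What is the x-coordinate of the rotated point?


x' = x*cos(theta) - y*sin(theta)
cos(265 deg) = -0.0872, sin(265 deg) = -0.9962
x' = 7.9 * -0.0872 - -2.3 * -0.9962
= -0.6885 - 2.2912
= -2.9798


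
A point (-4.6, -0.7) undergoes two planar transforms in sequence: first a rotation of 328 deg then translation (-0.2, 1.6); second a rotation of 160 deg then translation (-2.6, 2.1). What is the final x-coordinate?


After transform 1:
x1 = cos(328)*-4.6 - sin(328)*-0.7 + -0.2 = -4.472
y1 = sin(328)*-4.6 + cos(328)*-0.7 + 1.6 = 3.444
After transform 2:
x2 = cos(160)*-4.472 - sin(160)*3.444 + -2.6
= 0.4244


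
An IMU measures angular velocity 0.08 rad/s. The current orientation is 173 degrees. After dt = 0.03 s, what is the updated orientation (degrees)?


delta_theta = w * dt = 0.08 * 0.03 = 0.0024 rad
= 0.1375 deg
theta_new = 173 + 0.1375 = 173.1375 deg


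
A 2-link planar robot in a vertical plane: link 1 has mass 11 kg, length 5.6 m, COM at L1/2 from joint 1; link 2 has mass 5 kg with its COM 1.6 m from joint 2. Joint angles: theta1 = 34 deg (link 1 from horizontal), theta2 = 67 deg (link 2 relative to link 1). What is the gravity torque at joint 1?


Horizontal distance from joint 1 to link-1 COM:
  x_c1 = (L1/2)*cos(t1) = 2.8 * 0.829 = 2.3213 m
Horizontal distance from joint 1 to link-2 COM:
  x_c2 = L1*cos(t1) + Lc2*cos(t1+t2)
       = 5.6*0.829 + 1.6*-0.1908 = 4.3373 m
tau1 = m1*g*x_c1 + m2*g*x_c2
     = 11*9.81*2.3213 + 5*9.81*4.3373
     = 250.492 + 212.7454
     = 463.2374 Nm


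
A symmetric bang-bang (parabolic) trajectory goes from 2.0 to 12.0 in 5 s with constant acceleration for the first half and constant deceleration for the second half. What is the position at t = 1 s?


Symmetric rest-to-rest: each phase covers (pf-p0)/2 in time T/2. 0.5*a*(T/2)^2 = (pf-p0)/2 => a = 4*(pf-p0)/T^2
a = 4*(12.0-2.0)/5^2 = 1.6
t = 1 is in the acceleration phase (t <= T/2).
p = p0 + 0.5*a*t^2 = 2.0 + 0.5*1.6*1^2
= 2.8


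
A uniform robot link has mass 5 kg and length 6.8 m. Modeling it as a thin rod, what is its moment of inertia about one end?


I = (1/3) * m * L^2
= (1/3) * 5 * 6.8^2
= 0.333333 * 5 * 46.24
= 77.0667 kg*m^2


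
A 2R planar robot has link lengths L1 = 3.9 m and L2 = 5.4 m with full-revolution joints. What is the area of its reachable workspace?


r_max = L1 + L2 = 9.3 m
r_min = |L1 - L2| = 1.5 m
Area = pi*(r_max^2 - r_min^2)
= pi*(86.49 - 2.25)
= pi * 84.24
= 264.6478 m^2


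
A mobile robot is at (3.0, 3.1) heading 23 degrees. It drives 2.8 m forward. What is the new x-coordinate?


x_new = x0 + d*cos(theta)
= 3.0 + 2.8*cos(23)
= 3.0 + 2.5774
= 5.5774


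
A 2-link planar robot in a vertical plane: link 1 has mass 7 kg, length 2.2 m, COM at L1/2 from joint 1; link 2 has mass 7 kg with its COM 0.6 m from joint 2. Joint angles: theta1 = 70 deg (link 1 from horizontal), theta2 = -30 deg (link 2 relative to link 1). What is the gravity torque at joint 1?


Horizontal distance from joint 1 to link-1 COM:
  x_c1 = (L1/2)*cos(t1) = 1.1 * 0.342 = 0.3762 m
Horizontal distance from joint 1 to link-2 COM:
  x_c2 = L1*cos(t1) + Lc2*cos(t1+t2)
       = 2.2*0.342 + 0.6*0.766 = 1.2121 m
tau1 = m1*g*x_c1 + m2*g*x_c2
     = 7*9.81*0.3762 + 7*9.81*1.2121
     = 25.8352 + 83.2329
     = 109.0681 Nm


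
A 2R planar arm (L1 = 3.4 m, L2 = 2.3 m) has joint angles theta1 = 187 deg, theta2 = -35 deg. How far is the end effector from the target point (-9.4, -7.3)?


End effector via forward kinematics:
x = L1*cos(t1) + L2*cos(t1+t2) = -5.4054
y = L1*sin(t1) + L2*sin(t1+t2) = 0.6654
Distance to target:
d = sqrt((-9.4 - -5.4054)^2 + (-7.3 - 0.6654)^2)
= sqrt(15.9565 + 63.4481)
= 8.9109 m


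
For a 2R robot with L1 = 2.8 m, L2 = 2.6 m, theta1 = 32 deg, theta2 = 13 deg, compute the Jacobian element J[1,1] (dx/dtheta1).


J[1,1] = -L1*sin(t1) - L2*sin(t1+t2)
= -2.8*sin(32) - 2.6*sin(45)
= -3.3223


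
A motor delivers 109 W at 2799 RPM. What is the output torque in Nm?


omega = 2799 * 2*pi/60 = 293.1106 rad/s
tau = P / omega = 109 / 293.1106
= 0.3719 Nm


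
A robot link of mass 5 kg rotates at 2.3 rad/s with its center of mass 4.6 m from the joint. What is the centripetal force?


F = m * omega^2 * r
= 5 * 2.3^2 * 4.6
= 5 * 5.29 * 4.6
= 121.67 N


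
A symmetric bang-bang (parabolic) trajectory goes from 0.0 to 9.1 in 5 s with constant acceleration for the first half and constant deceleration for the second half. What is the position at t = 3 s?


Symmetric rest-to-rest: each phase covers (pf-p0)/2 in time T/2. 0.5*a*(T/2)^2 = (pf-p0)/2 => a = 4*(pf-p0)/T^2
a = 4*(9.1-0.0)/5^2 = 1.456
t = 3 is in the deceleration phase (t > T/2).
p = pf - 0.5*a*(T-t)^2 = 9.1 - 0.5*1.456*2^2
= 6.188


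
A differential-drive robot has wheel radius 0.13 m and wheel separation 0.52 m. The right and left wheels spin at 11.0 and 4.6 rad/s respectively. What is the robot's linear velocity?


vR = r*wR = 0.13*11.0 = 1.43 m/s
vL = r*wL = 0.13*4.6 = 0.598 m/s
v = (vR+vL)/2 = 1.014 m/s
omega = (vR-vL)/L = 1.6 rad/s
linear velocity = 1.014 m/s


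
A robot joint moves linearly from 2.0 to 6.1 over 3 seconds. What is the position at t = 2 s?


s = t/T = 2/3 = 0.6667
p(t) = p0 + (pf-p0)*s
= 2.0 + (6.1 - 2.0) * 0.6667
= 4.7333


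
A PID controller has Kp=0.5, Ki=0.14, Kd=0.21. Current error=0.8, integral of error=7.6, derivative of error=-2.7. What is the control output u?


u = Kp*e + Ki*int(e) + Kd*de/dt
= 0.5*0.8 + 0.14*7.6 + 0.21*(-2.7)
= 0.4 + 1.064 + -0.567
= 0.897


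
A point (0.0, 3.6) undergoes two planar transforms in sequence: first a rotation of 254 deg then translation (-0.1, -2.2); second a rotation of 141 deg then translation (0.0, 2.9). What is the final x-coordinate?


After transform 1:
x1 = cos(254)*0.0 - sin(254)*3.6 + -0.1 = 3.3605
y1 = sin(254)*0.0 + cos(254)*3.6 + -2.2 = -3.1923
After transform 2:
x2 = cos(141)*3.3605 - sin(141)*-3.1923 + 0.0
= -0.6027


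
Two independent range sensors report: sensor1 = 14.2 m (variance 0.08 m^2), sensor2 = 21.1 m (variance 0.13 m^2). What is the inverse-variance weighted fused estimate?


w1 = (1/var1) / (1/var1 + 1/var2)
   = 12.5 / (12.5 + 7.6923) = 0.619
w2 = 1 - w1 = 0.381
fused = w1*s1 + w2*s2 = 8.7905 + 8.0381
= 16.8286 m


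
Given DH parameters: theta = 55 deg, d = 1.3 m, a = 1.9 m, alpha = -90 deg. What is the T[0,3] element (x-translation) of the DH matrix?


T[0,3] = a * cos(theta)
= 1.9 * cos(55 deg)
= 1.9 * 0.5736
= 1.0898


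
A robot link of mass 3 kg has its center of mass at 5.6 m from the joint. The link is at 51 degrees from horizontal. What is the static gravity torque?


tau = m*g*L*cos(angle)
= 3 * 9.81 * 5.6 * cos(51 deg)
= 3 * 9.81 * 5.6 * 0.6293
= 103.717 Nm


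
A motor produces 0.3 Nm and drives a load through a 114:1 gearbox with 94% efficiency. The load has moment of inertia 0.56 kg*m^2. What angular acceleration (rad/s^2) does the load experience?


tau_out = tau_motor * N * eta
= 0.3 * 114 * 0.94 = 32.148 Nm
alpha = tau_out / I = 32.148 / 0.56
= 57.4071 rad/s^2
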